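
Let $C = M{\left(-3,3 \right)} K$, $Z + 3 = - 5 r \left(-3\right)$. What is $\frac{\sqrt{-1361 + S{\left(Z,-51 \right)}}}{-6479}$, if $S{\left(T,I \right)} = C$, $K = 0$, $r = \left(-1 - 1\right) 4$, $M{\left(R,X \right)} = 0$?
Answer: $- \frac{i \sqrt{1361}}{6479} \approx - 0.005694 i$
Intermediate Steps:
$r = -8$ ($r = \left(-2\right) 4 = -8$)
$Z = -123$ ($Z = -3 + \left(-5\right) \left(-8\right) \left(-3\right) = -3 + 40 \left(-3\right) = -3 - 120 = -123$)
$C = 0$ ($C = 0 \cdot 0 = 0$)
$S{\left(T,I \right)} = 0$
$\frac{\sqrt{-1361 + S{\left(Z,-51 \right)}}}{-6479} = \frac{\sqrt{-1361 + 0}}{-6479} = \sqrt{-1361} \left(- \frac{1}{6479}\right) = i \sqrt{1361} \left(- \frac{1}{6479}\right) = - \frac{i \sqrt{1361}}{6479}$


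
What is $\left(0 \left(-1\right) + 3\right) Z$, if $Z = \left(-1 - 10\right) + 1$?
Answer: $-30$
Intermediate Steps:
$Z = -10$ ($Z = -11 + 1 = -10$)
$\left(0 \left(-1\right) + 3\right) Z = \left(0 \left(-1\right) + 3\right) \left(-10\right) = \left(0 + 3\right) \left(-10\right) = 3 \left(-10\right) = -30$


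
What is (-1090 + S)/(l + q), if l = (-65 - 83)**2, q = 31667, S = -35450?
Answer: -1740/2551 ≈ -0.68209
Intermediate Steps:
l = 21904 (l = (-148)**2 = 21904)
(-1090 + S)/(l + q) = (-1090 - 35450)/(21904 + 31667) = -36540/53571 = -36540*1/53571 = -1740/2551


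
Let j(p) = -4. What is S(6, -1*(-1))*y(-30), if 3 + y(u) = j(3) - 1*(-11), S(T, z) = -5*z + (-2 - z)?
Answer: -32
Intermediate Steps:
S(T, z) = -2 - 6*z
y(u) = 4 (y(u) = -3 + (-4 - 1*(-11)) = -3 + (-4 + 11) = -3 + 7 = 4)
S(6, -1*(-1))*y(-30) = (-2 - (-6)*(-1))*4 = (-2 - 6*1)*4 = (-2 - 6)*4 = -8*4 = -32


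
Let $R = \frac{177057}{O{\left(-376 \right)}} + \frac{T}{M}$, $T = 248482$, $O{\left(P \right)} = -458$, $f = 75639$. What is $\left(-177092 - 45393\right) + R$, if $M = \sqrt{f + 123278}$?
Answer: $- \frac{102075187}{458} + \frac{248482 \sqrt{198917}}{198917} \approx -2.2231 \cdot 10^{5}$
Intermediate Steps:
$M = \sqrt{198917}$ ($M = \sqrt{75639 + 123278} = \sqrt{198917} \approx 446.0$)
$R = - \frac{177057}{458} + \frac{248482 \sqrt{198917}}{198917}$ ($R = \frac{177057}{-458} + \frac{248482}{\sqrt{198917}} = 177057 \left(- \frac{1}{458}\right) + 248482 \frac{\sqrt{198917}}{198917} = - \frac{177057}{458} + \frac{248482 \sqrt{198917}}{198917} \approx 170.55$)
$\left(-177092 - 45393\right) + R = \left(-177092 - 45393\right) - \left(\frac{177057}{458} - \frac{248482 \sqrt{198917}}{198917}\right) = -222485 - \left(\frac{177057}{458} - \frac{248482 \sqrt{198917}}{198917}\right) = - \frac{102075187}{458} + \frac{248482 \sqrt{198917}}{198917}$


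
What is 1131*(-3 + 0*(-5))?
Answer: -3393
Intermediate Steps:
1131*(-3 + 0*(-5)) = 1131*(-3 + 0) = 1131*(-3) = -3393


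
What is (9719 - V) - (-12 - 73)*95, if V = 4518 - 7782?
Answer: 21058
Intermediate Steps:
V = -3264
(9719 - V) - (-12 - 73)*95 = (9719 - 1*(-3264)) - (-12 - 73)*95 = (9719 + 3264) - (-85)*95 = 12983 - 1*(-8075) = 12983 + 8075 = 21058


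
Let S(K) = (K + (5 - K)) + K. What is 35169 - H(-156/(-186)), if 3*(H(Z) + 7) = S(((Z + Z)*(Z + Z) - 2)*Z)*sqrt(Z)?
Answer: 35176 - 56429*sqrt(806)/923521 ≈ 35174.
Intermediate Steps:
S(K) = 5 + K
H(Z) = -7 + sqrt(Z)*(5 + Z*(-2 + 4*Z**2))/3 (H(Z) = -7 + ((5 + ((Z + Z)*(Z + Z) - 2)*Z)*sqrt(Z))/3 = -7 + ((5 + ((2*Z)*(2*Z) - 2)*Z)*sqrt(Z))/3 = -7 + ((5 + (4*Z**2 - 2)*Z)*sqrt(Z))/3 = -7 + ((5 + (-2 + 4*Z**2)*Z)*sqrt(Z))/3 = -7 + ((5 + Z*(-2 + 4*Z**2))*sqrt(Z))/3 = -7 + (sqrt(Z)*(5 + Z*(-2 + 4*Z**2)))/3 = -7 + sqrt(Z)*(5 + Z*(-2 + 4*Z**2))/3)
35169 - H(-156/(-186)) = 35169 - (-7 + sqrt(-156/(-186))*(5 - (-312)/(-186) + 4*(-156/(-186))**3)/3) = 35169 - (-7 + sqrt(-156*(-1/186))*(5 - (-312)*(-1)/186 + 4*(-156*(-1/186))**3)/3) = 35169 - (-7 + sqrt(26/31)*(5 - 2*26/31 + 4*(26/31)**3)/3) = 35169 - (-7 + (sqrt(806)/31)*(5 - 52/31 + 4*(17576/29791))/3) = 35169 - (-7 + (sqrt(806)/31)*(5 - 52/31 + 70304/29791)/3) = 35169 - (-7 + (1/3)*(sqrt(806)/31)*(169287/29791)) = 35169 - (-7 + 56429*sqrt(806)/923521) = 35169 + (7 - 56429*sqrt(806)/923521) = 35176 - 56429*sqrt(806)/923521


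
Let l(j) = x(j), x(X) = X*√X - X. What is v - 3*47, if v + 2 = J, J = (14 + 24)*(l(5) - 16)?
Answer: -941 + 190*√5 ≈ -516.15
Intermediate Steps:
x(X) = X^(3/2) - X
l(j) = j^(3/2) - j
J = -798 + 190*√5 (J = (14 + 24)*((5^(3/2) - 1*5) - 16) = 38*((5*√5 - 5) - 16) = 38*((-5 + 5*√5) - 16) = 38*(-21 + 5*√5) = -798 + 190*√5 ≈ -373.15)
v = -800 + 190*√5 (v = -2 + (-798 + 190*√5) = -800 + 190*√5 ≈ -375.15)
v - 3*47 = (-800 + 190*√5) - 3*47 = (-800 + 190*√5) - 141 = -941 + 190*√5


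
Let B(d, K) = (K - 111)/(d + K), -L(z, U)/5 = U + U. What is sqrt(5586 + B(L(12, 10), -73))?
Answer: sqrt(167215226)/173 ≈ 74.747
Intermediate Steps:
L(z, U) = -10*U (L(z, U) = -5*(U + U) = -10*U)
B(d, K) = (-111 + K)/(K + d)
sqrt(5586 + B(L(12, 10), -73)) = sqrt(5586 + (-111 - 73)/(-73 - 10*10)) = sqrt(5586 - 184/(-73 - 100)) = sqrt(5586 - 184/(-173)) = sqrt(5586 - 1/173*(-184)) = sqrt(5586 + 184/173) = sqrt(966562/173) = sqrt(167215226)/173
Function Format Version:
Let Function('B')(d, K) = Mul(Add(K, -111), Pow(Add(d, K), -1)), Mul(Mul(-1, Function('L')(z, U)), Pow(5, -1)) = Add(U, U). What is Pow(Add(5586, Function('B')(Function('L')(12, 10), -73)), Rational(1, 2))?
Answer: Mul(Rational(1, 173), Pow(167215226, Rational(1, 2))) ≈ 74.747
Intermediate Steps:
Function('L')(z, U) = Mul(-10, U) (Function('L')(z, U) = Mul(-5, Add(U, U)) = Mul(-5, Mul(2, U)) = Mul(-10, U))
Function('B')(d, K) = Mul(Pow(Add(K, d), -1), Add(-111, K)) (Function('B')(d, K) = Mul(Add(-111, K), Pow(Add(K, d), -1)) = Mul(Pow(Add(K, d), -1), Add(-111, K)))
Pow(Add(5586, Function('B')(Function('L')(12, 10), -73)), Rational(1, 2)) = Pow(Add(5586, Mul(Pow(Add(-73, Mul(-10, 10)), -1), Add(-111, -73))), Rational(1, 2)) = Pow(Add(5586, Mul(Pow(Add(-73, -100), -1), -184)), Rational(1, 2)) = Pow(Add(5586, Mul(Pow(-173, -1), -184)), Rational(1, 2)) = Pow(Add(5586, Mul(Rational(-1, 173), -184)), Rational(1, 2)) = Pow(Add(5586, Rational(184, 173)), Rational(1, 2)) = Pow(Rational(966562, 173), Rational(1, 2)) = Mul(Rational(1, 173), Pow(167215226, Rational(1, 2)))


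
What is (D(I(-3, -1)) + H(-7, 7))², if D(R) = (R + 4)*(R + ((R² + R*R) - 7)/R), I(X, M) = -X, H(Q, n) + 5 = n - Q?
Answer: 27889/9 ≈ 3098.8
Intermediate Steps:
H(Q, n) = -5 + n - Q (H(Q, n) = -5 + (n - Q) = -5 + n - Q)
D(R) = (4 + R)*(R + (-7 + 2*R²)/R) (D(R) = (4 + R)*(R + ((R² + R²) - 7)/R) = (4 + R)*(R + (2*R² - 7)/R) = (4 + R)*(R + (-7 + 2*R²)/R))
(D(I(-3, -1)) + H(-7, 7))² = ((-7 - 28/((-1*(-3))) + 3*(-1*(-3))² + 12*(-1*(-3))) + (-5 + 7 - 1*(-7)))² = ((-7 - 28/3 + 3*3² + 12*3) + (-5 + 7 + 7))² = ((-7 - 28*⅓ + 3*9 + 36) + 9)² = ((-7 - 28/3 + 27 + 36) + 9)² = (140/3 + 9)² = (167/3)² = 27889/9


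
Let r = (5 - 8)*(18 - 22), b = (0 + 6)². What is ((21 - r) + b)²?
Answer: 2025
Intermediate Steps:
b = 36 (b = 6² = 36)
r = 12 (r = -3*(-4) = 12)
((21 - r) + b)² = ((21 - 1*12) + 36)² = ((21 - 12) + 36)² = (9 + 36)² = 45² = 2025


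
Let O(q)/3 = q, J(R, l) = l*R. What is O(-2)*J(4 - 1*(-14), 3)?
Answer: -324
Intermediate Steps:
J(R, l) = R*l
O(q) = 3*q
O(-2)*J(4 - 1*(-14), 3) = (3*(-2))*((4 - 1*(-14))*3) = -6*(4 + 14)*3 = -108*3 = -6*54 = -324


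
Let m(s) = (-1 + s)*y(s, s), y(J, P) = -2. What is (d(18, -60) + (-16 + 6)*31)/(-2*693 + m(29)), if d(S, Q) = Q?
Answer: 185/721 ≈ 0.25659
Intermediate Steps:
m(s) = 2 - 2*s (m(s) = (-1 + s)*(-2) = 2 - 2*s)
(d(18, -60) + (-16 + 6)*31)/(-2*693 + m(29)) = (-60 + (-16 + 6)*31)/(-2*693 + (2 - 2*29)) = (-60 - 10*31)/(-1386 + (2 - 58)) = (-60 - 310)/(-1386 - 56) = -370/(-1442) = -370*(-1/1442) = 185/721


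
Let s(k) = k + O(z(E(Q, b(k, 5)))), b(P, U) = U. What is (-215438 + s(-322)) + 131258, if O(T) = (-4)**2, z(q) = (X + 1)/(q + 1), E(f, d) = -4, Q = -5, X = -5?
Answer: -84486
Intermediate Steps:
z(q) = -4/(1 + q) (z(q) = (-5 + 1)/(q + 1) = -4/(1 + q))
O(T) = 16
s(k) = 16 + k (s(k) = k + 16 = 16 + k)
(-215438 + s(-322)) + 131258 = (-215438 + (16 - 322)) + 131258 = (-215438 - 306) + 131258 = -215744 + 131258 = -84486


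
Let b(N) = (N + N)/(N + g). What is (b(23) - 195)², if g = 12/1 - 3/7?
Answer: 549152356/14641 ≈ 37508.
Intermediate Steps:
g = 81/7 (g = 12*1 - 3*⅐ = 12 - 3/7 = 81/7 ≈ 11.571)
b(N) = 2*N/(81/7 + N) (b(N) = (N + N)/(N + 81/7) = (2*N)/(81/7 + N) = 2*N/(81/7 + N))
(b(23) - 195)² = (14*23/(81 + 7*23) - 195)² = (14*23/(81 + 161) - 195)² = (14*23/242 - 195)² = (14*23*(1/242) - 195)² = (161/121 - 195)² = (-23434/121)² = 549152356/14641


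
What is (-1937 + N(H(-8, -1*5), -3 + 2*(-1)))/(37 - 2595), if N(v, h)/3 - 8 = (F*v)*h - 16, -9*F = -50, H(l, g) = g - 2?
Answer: 4133/7674 ≈ 0.53857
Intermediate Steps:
H(l, g) = -2 + g
F = 50/9 (F = -⅑*(-50) = 50/9 ≈ 5.5556)
N(v, h) = -24 + 50*h*v/3 (N(v, h) = 24 + 3*((50*v/9)*h - 16) = 24 + 3*(50*h*v/9 - 16) = 24 + 3*(-16 + 50*h*v/9) = 24 + (-48 + 50*h*v/3) = -24 + 50*h*v/3)
(-1937 + N(H(-8, -1*5), -3 + 2*(-1)))/(37 - 2595) = (-1937 + (-24 + 50*(-3 + 2*(-1))*(-2 - 1*5)/3))/(37 - 2595) = (-1937 + (-24 + 50*(-3 - 2)*(-2 - 5)/3))/(-2558) = (-1937 + (-24 + (50/3)*(-5)*(-7)))*(-1/2558) = (-1937 + (-24 + 1750/3))*(-1/2558) = (-1937 + 1678/3)*(-1/2558) = -4133/3*(-1/2558) = 4133/7674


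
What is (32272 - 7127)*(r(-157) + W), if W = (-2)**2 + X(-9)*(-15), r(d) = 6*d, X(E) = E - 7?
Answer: -17551210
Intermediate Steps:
X(E) = -7 + E
W = 244 (W = (-2)**2 + (-7 - 9)*(-15) = 4 - 16*(-15) = 4 + 240 = 244)
(32272 - 7127)*(r(-157) + W) = (32272 - 7127)*(6*(-157) + 244) = 25145*(-942 + 244) = 25145*(-698) = -17551210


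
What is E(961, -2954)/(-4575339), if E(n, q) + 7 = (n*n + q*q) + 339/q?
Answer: -28505006681/13515551406 ≈ -2.1091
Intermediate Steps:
E(n, q) = -7 + n² + q² + 339/q (E(n, q) = -7 + ((n*n + q*q) + 339/q) = -7 + ((n² + q²) + 339/q) = -7 + (n² + q² + 339/q) = -7 + n² + q² + 339/q)
E(961, -2954)/(-4575339) = (-7 + 961² + (-2954)² + 339/(-2954))/(-4575339) = (-7 + 923521 + 8726116 + 339*(-1/2954))*(-1/4575339) = (-7 + 923521 + 8726116 - 339/2954)*(-1/4575339) = (28505006681/2954)*(-1/4575339) = -28505006681/13515551406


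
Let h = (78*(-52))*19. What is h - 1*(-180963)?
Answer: 103899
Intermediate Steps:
h = -77064 (h = -4056*19 = -77064)
h - 1*(-180963) = -77064 - 1*(-180963) = -77064 + 180963 = 103899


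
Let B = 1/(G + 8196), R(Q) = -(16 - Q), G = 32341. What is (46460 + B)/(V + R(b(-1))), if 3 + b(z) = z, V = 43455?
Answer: 1883349021/1760724595 ≈ 1.0696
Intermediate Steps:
b(z) = -3 + z
R(Q) = -16 + Q
B = 1/40537 (B = 1/(32341 + 8196) = 1/40537 ≈ 2.4669e-5)
(46460 + B)/(V + R(b(-1))) = (46460 + 1/40537)/(43455 + (-16 + (-3 - 1))) = 1883349021/(40537*(43455 + (-16 - 4))) = 1883349021/(40537*(43455 - 20)) = (1883349021/40537)/43435 = (1883349021/40537)*(1/43435) = 1883349021/1760724595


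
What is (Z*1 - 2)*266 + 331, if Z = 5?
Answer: 1129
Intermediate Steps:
(Z*1 - 2)*266 + 331 = (5*1 - 2)*266 + 331 = (5 - 2)*266 + 331 = 3*266 + 331 = 798 + 331 = 1129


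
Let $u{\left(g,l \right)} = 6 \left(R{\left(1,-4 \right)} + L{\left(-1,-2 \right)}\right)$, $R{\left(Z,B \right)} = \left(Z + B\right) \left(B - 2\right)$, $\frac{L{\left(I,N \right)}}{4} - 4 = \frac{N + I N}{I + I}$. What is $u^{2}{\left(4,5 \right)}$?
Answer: $41616$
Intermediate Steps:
$L{\left(I,N \right)} = 16 + \frac{2 \left(N + I N\right)}{I}$ ($L{\left(I,N \right)} = 16 + 4 \frac{N + I N}{I + I} = 16 + 4 \frac{N + I N}{2 I} = 16 + \frac{2 \left(N + I N\right)}{I}$)
$R{\left(Z,B \right)} = \left(-2 + B\right) \left(B + Z\right)$ ($R{\left(Z,B \right)} = \left(B + Z\right) \left(-2 + B\right) = \left(-2 + B\right) \left(B + Z\right)$)
$u{\left(g,l \right)} = 204$ ($u{\left(g,l \right)} = 6 \left(\left(\left(-4\right)^{2} - -8 - 2 - 4\right) + \left(16 + 2 \left(-2\right) + 2 \left(-2\right) \frac{1}{-1}\right)\right) = 6 \left(\left(16 + 8 - 2 - 4\right) + \left(16 - 4 + 2 \left(-2\right) \left(-1\right)\right)\right) = 6 \left(18 + \left(16 - 4 + 4\right)\right) = 6 \left(18 + 16\right) = 6 \cdot 34 = 204$)
$u^{2}{\left(4,5 \right)} = 204^{2} = 41616$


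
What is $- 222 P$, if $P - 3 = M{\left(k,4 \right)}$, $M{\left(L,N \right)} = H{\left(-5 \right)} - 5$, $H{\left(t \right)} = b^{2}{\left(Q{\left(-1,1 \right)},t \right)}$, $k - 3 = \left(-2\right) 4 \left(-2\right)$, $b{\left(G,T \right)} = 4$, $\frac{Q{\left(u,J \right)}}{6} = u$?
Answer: $-3108$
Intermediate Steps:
$Q{\left(u,J \right)} = 6 u$
$k = 19$ ($k = 3 + \left(-2\right) 4 \left(-2\right) = 3 - -16 = 3 + 16 = 19$)
$H{\left(t \right)} = 16$ ($H{\left(t \right)} = 4^{2} = 16$)
$M{\left(L,N \right)} = 11$ ($M{\left(L,N \right)} = 16 - 5 = 11$)
$P = 14$ ($P = 3 + 11 = 14$)
$- 222 P = \left(-222\right) 14 = -3108$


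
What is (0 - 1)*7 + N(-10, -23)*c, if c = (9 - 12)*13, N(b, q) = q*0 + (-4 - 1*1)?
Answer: 188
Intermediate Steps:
N(b, q) = -5 (N(b, q) = 0 + (-4 - 1) = 0 - 5 = -5)
c = -39 (c = -3*13 = -39)
(0 - 1)*7 + N(-10, -23)*c = (0 - 1)*7 - 5*(-39) = -1*7 + 195 = -7 + 195 = 188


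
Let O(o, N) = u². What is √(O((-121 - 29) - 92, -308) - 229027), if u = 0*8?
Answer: I*√229027 ≈ 478.57*I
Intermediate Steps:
u = 0
O(o, N) = 0 (O(o, N) = 0² = 0)
√(O((-121 - 29) - 92, -308) - 229027) = √(0 - 229027) = √(-229027) = I*√229027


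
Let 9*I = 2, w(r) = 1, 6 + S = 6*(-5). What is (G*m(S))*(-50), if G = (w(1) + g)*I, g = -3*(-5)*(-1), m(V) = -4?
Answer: -5600/9 ≈ -622.22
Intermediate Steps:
S = -36 (S = -6 + 6*(-5) = -6 - 30 = -36)
I = 2/9 (I = (1/9)*2 = 2/9 ≈ 0.22222)
g = -15 (g = 15*(-1) = -15)
G = -28/9 (G = (1 - 15)*(2/9) = -14*2/9 = -28/9 ≈ -3.1111)
(G*m(S))*(-50) = -28/9*(-4)*(-50) = (112/9)*(-50) = -5600/9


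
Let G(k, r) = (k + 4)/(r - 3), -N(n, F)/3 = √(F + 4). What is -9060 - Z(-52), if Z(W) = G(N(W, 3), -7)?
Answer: -45298/5 - 3*√7/10 ≈ -9060.4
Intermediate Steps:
N(n, F) = -3*√(4 + F) (N(n, F) = -3*√(F + 4) = -3*√(4 + F))
G(k, r) = (4 + k)/(-3 + r)
Z(W) = -⅖ + 3*√7/10 (Z(W) = (4 - 3*√(4 + 3))/(-3 - 7) = (4 - 3*√7)/(-10) = -(4 - 3*√7)/10 = -⅖ + 3*√7/10)
-9060 - Z(-52) = -9060 - (-⅖ + 3*√7/10) = -9060 + (⅖ - 3*√7/10) = -45298/5 - 3*√7/10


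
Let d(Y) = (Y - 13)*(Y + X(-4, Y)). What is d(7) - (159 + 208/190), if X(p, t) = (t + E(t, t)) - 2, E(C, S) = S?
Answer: -26039/95 ≈ -274.09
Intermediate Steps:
X(p, t) = -2 + 2*t (X(p, t) = (t + t) - 2 = 2*t - 2 = -2 + 2*t)
d(Y) = (-13 + Y)*(-2 + 3*Y) (d(Y) = (Y - 13)*(Y + (-2 + 2*Y)) = (-13 + Y)*(-2 + 3*Y))
d(7) - (159 + 208/190) = (26 - 41*7 + 3*7**2) - (159 + 208/190) = (26 - 287 + 3*49) - (159 + 208*(1/190)) = (26 - 287 + 147) - (159 + 104/95) = -114 - 1*15209/95 = -114 - 15209/95 = -26039/95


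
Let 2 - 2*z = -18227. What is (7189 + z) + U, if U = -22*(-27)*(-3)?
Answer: 29043/2 ≈ 14522.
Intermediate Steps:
z = 18229/2 (z = 1 - 1/2*(-18227) = 1 + 18227/2 = 18229/2 ≈ 9114.5)
U = -1782 (U = 594*(-3) = -1782)
(7189 + z) + U = (7189 + 18229/2) - 1782 = 32607/2 - 1782 = 29043/2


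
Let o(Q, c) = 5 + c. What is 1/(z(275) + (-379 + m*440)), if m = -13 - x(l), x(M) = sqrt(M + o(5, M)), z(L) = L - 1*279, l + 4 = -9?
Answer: I/(-6103*I + 440*sqrt(21)) ≈ -0.00014773 + 4.8807e-5*I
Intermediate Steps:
l = -13 (l = -4 - 9 = -13)
z(L) = -279 + L (z(L) = L - 279 = -279 + L)
x(M) = sqrt(5 + 2*M) (x(M) = sqrt(M + (5 + M)) = sqrt(5 + 2*M))
m = -13 - I*sqrt(21) (m = -13 - sqrt(5 + 2*(-13)) = -13 - sqrt(5 - 26) = -13 - sqrt(-21) = -13 - I*sqrt(21) ≈ -13.0 - 4.5826*I)
1/(z(275) + (-379 + m*440)) = 1/((-279 + 275) + (-379 + (-13 - I*sqrt(21))*440)) = 1/(-4 + (-379 + (-5720 - 440*I*sqrt(21)))) = 1/(-4 + (-6099 - 440*I*sqrt(21))) = 1/(-6103 - 440*I*sqrt(21))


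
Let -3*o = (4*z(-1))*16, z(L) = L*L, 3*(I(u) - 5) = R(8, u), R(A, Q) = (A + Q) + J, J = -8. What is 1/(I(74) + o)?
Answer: 3/25 ≈ 0.12000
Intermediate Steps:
R(A, Q) = -8 + A + Q (R(A, Q) = (A + Q) - 8 = -8 + A + Q)
I(u) = 5 + u/3 (I(u) = 5 + (-8 + 8 + u)/3 = 5 + u/3)
z(L) = L²
o = -64/3 (o = -4*(-1)²*16/3 = -4*1*16/3 = -4*16/3 = -⅓*64 = -64/3 ≈ -21.333)
1/(I(74) + o) = 1/((5 + (⅓)*74) - 64/3) = 1/((5 + 74/3) - 64/3) = 1/(89/3 - 64/3) = 1/(25/3) = 3/25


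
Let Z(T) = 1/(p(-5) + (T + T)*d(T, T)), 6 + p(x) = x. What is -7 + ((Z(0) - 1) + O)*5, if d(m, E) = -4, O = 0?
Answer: -137/11 ≈ -12.455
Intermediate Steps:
p(x) = -6 + x
Z(T) = 1/(-11 - 8*T) (Z(T) = 1/((-6 - 5) + (T + T)*(-4)) = 1/(-11 + (2*T)*(-4)) = 1/(-11 - 8*T))
-7 + ((Z(0) - 1) + O)*5 = -7 + ((1/(-11 - 8*0) - 1) + 0)*5 = -7 + ((1/(-11 + 0) - 1) + 0)*5 = -7 + ((1/(-11) - 1) + 0)*5 = -7 + ((-1/11 - 1) + 0)*5 = -7 + (-12/11 + 0)*5 = -7 - 12/11*5 = -7 - 60/11 = -137/11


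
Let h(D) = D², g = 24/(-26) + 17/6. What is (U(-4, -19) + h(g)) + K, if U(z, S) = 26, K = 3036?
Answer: 18651409/6084 ≈ 3065.6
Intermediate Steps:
g = 149/78 (g = 24*(-1/26) + 17*(⅙) = -12/13 + 17/6 = 149/78 ≈ 1.9103)
(U(-4, -19) + h(g)) + K = (26 + (149/78)²) + 3036 = (26 + 22201/6084) + 3036 = 180385/6084 + 3036 = 18651409/6084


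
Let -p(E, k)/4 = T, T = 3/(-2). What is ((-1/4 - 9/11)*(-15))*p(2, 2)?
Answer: 2115/22 ≈ 96.136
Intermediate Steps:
T = -3/2 (T = 3*(-½) = -3/2 ≈ -1.5000)
p(E, k) = 6 (p(E, k) = -4*(-3/2) = 6)
((-1/4 - 9/11)*(-15))*p(2, 2) = ((-1/4 - 9/11)*(-15))*6 = ((-1*¼ - 9*1/11)*(-15))*6 = ((-¼ - 9/11)*(-15))*6 = -47/44*(-15)*6 = (705/44)*6 = 2115/22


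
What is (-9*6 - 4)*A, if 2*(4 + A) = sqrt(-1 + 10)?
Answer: 145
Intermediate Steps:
A = -5/2 (A = -4 + sqrt(-1 + 10)/2 = -4 + sqrt(9)/2 = -4 + (1/2)*3 = -4 + 3/2 = -5/2 ≈ -2.5000)
(-9*6 - 4)*A = (-9*6 - 4)*(-5/2) = (-54 - 4)*(-5/2) = -58*(-5/2) = 145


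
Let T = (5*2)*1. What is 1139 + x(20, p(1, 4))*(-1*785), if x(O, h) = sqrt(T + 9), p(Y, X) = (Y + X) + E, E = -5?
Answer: 1139 - 785*sqrt(19) ≈ -2282.7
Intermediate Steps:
T = 10 (T = 10*1 = 10)
p(Y, X) = -5 + X + Y (p(Y, X) = (Y + X) - 5 = (X + Y) - 5 = -5 + X + Y)
x(O, h) = sqrt(19) (x(O, h) = sqrt(10 + 9) = sqrt(19))
1139 + x(20, p(1, 4))*(-1*785) = 1139 + sqrt(19)*(-1*785) = 1139 + sqrt(19)*(-785) = 1139 - 785*sqrt(19)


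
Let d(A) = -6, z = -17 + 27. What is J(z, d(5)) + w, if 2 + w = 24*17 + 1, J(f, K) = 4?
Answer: 411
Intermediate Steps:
z = 10
w = 407 (w = -2 + (24*17 + 1) = -2 + (408 + 1) = -2 + 409 = 407)
J(z, d(5)) + w = 4 + 407 = 411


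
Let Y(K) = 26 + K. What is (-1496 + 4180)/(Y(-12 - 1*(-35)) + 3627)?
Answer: 671/919 ≈ 0.73014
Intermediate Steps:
(-1496 + 4180)/(Y(-12 - 1*(-35)) + 3627) = (-1496 + 4180)/((26 + (-12 - 1*(-35))) + 3627) = 2684/((26 + (-12 + 35)) + 3627) = 2684/((26 + 23) + 3627) = 2684/(49 + 3627) = 2684/3676 = 2684*(1/3676) = 671/919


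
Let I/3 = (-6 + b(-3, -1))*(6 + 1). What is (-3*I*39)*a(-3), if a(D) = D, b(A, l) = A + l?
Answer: -73710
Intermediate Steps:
I = -210 (I = 3*((-6 + (-3 - 1))*(6 + 1)) = 3*((-6 - 4)*7) = 3*(-10*7) = 3*(-70) = -210)
(-3*I*39)*a(-3) = (-3*(-210)*39)*(-3) = (630*39)*(-3) = 24570*(-3) = -73710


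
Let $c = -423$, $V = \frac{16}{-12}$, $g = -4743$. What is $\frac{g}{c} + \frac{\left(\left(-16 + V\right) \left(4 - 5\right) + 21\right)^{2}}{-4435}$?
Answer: $\frac{4082726}{375201} \approx 10.881$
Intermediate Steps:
$V = - \frac{4}{3}$ ($V = 16 \left(- \frac{1}{12}\right) = - \frac{4}{3} \approx -1.3333$)
$\frac{g}{c} + \frac{\left(\left(-16 + V\right) \left(4 - 5\right) + 21\right)^{2}}{-4435} = - \frac{4743}{-423} + \frac{\left(\left(-16 - \frac{4}{3}\right) \left(4 - 5\right) + 21\right)^{2}}{-4435} = \left(-4743\right) \left(- \frac{1}{423}\right) + \left(\left(- \frac{52}{3}\right) \left(-1\right) + 21\right)^{2} \left(- \frac{1}{4435}\right) = \frac{527}{47} + \left(\frac{52}{3} + 21\right)^{2} \left(- \frac{1}{4435}\right) = \frac{527}{47} + \left(\frac{115}{3}\right)^{2} \left(- \frac{1}{4435}\right) = \frac{527}{47} + \frac{13225}{9} \left(- \frac{1}{4435}\right) = \frac{527}{47} - \frac{2645}{7983} = \frac{4082726}{375201}$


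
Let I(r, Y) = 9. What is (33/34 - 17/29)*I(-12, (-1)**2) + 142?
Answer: 143423/986 ≈ 145.46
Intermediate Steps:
(33/34 - 17/29)*I(-12, (-1)**2) + 142 = (33/34 - 17/29)*9 + 142 = (379/986)*9 + 142 = 3411/986 + 142 = 143423/986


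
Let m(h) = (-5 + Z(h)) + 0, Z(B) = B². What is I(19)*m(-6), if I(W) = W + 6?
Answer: 775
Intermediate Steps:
I(W) = 6 + W
m(h) = -5 + h² (m(h) = (-5 + h²) + 0 = -5 + h²)
I(19)*m(-6) = (6 + 19)*(-5 + (-6)²) = 25*(-5 + 36) = 25*31 = 775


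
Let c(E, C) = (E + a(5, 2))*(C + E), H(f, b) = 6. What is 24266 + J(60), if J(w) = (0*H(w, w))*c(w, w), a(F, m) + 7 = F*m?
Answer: 24266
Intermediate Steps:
a(F, m) = -7 + F*m
c(E, C) = (3 + E)*(C + E) (c(E, C) = (E + (-7 + 5*2))*(C + E) = (E + (-7 + 10))*(C + E) = (E + 3)*(C + E) = (3 + E)*(C + E))
J(w) = 0 (J(w) = (0*6)*(w² + 3*w + 3*w + w*w) = 0*(w² + 3*w + 3*w + w²) = 0*(2*w² + 6*w) = 0)
24266 + J(60) = 24266 + 0 = 24266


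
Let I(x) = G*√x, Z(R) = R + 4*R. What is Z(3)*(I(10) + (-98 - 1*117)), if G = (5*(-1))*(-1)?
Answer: -3225 + 75*√10 ≈ -2987.8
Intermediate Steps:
Z(R) = 5*R
G = 5 (G = -5*(-1) = 5)
I(x) = 5*√x
Z(3)*(I(10) + (-98 - 1*117)) = (5*3)*(5*√10 + (-98 - 1*117)) = 15*(5*√10 + (-98 - 117)) = 15*(5*√10 - 215) = 15*(-215 + 5*√10) = -3225 + 75*√10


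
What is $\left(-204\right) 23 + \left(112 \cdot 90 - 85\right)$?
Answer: $5303$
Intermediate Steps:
$\left(-204\right) 23 + \left(112 \cdot 90 - 85\right) = -4692 + \left(10080 - 85\right) = -4692 + 9995 = 5303$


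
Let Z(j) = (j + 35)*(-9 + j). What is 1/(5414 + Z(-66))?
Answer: 1/7739 ≈ 0.00012922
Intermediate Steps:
Z(j) = (-9 + j)*(35 + j) (Z(j) = (35 + j)*(-9 + j) = (-9 + j)*(35 + j))
1/(5414 + Z(-66)) = 1/(5414 + (-315 + (-66)² + 26*(-66))) = 1/(5414 + (-315 + 4356 - 1716)) = 1/(5414 + 2325) = 1/7739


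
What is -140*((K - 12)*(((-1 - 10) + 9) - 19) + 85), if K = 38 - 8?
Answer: 41020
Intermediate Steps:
K = 30
-140*((K - 12)*(((-1 - 10) + 9) - 19) + 85) = -140*((30 - 12)*(((-1 - 10) + 9) - 19) + 85) = -140*(18*((-11 + 9) - 19) + 85) = -140*(18*(-2 - 19) + 85) = -140*(18*(-21) + 85) = -140*(-378 + 85) = -140*(-293) = 41020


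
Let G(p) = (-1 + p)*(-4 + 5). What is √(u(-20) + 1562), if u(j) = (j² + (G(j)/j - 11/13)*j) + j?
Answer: √327509/13 ≈ 44.022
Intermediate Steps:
G(p) = -1 + p (G(p) = (-1 + p)*1 = -1 + p)
u(j) = j + j² + j*(-11/13 + (-1 + j)/j) (u(j) = (j² + ((-1 + j)/j - 11/13)*j) + j = (j² + (-11/13 + (-1 + j)/j)*j) + j = (j² + j*(-11/13 + (-1 + j)/j)) + j = j + j² + j*(-11/13 + (-1 + j)/j))
√(u(-20) + 1562) = √((-1 + (-20)² + (15/13)*(-20)) + 1562) = √((-1 + 400 - 300/13) + 1562) = √(4887/13 + 1562) = √(25193/13) = √327509/13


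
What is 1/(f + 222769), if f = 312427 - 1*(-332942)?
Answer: 1/868138 ≈ 1.1519e-6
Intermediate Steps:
f = 645369 (f = 312427 + 332942 = 645369)
1/(f + 222769) = 1/(645369 + 222769) = 1/868138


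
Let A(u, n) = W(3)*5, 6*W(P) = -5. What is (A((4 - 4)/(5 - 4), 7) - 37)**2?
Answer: 61009/36 ≈ 1694.7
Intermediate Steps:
W(P) = -5/6 (W(P) = (1/6)*(-5) = -5/6)
A(u, n) = -25/6 (A(u, n) = -5/6*5 = -25/6)
(A((4 - 4)/(5 - 4), 7) - 37)**2 = (-25/6 - 37)**2 = (-247/6)**2 = 61009/36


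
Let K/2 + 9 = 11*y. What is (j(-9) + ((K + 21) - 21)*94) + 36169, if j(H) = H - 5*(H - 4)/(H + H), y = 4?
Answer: 769255/18 ≈ 42736.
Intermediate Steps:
K = 70 (K = -18 + 2*(11*4) = -18 + 2*44 = -18 + 88 = 70)
j(H) = H - 5*(-4 + H)/(2*H)
(j(-9) + ((K + 21) - 21)*94) + 36169 = ((-5/2 - 9 + 10/(-9)) + ((70 + 21) - 21)*94) + 36169 = ((-5/2 - 9 + 10*(-⅑)) + (91 - 21)*94) + 36169 = ((-5/2 - 9 - 10/9) + 70*94) + 36169 = (-227/18 + 6580) + 36169 = 118213/18 + 36169 = 769255/18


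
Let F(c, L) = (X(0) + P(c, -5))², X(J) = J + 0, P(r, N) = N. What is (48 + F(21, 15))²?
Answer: 5329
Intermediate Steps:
X(J) = J
F(c, L) = 25 (F(c, L) = (0 - 5)² = (-5)² = 25)
(48 + F(21, 15))² = (48 + 25)² = 73² = 5329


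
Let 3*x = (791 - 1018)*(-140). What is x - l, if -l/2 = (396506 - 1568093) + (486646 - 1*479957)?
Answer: -6957608/3 ≈ -2.3192e+6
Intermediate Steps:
x = 31780/3 (x = ((791 - 1018)*(-140))/3 = (-227*(-140))/3 = (⅓)*31780 = 31780/3 ≈ 10593.)
l = 2329796 (l = -2*((396506 - 1568093) + (486646 - 1*479957)) = -2*(-1171587 + (486646 - 479957)) = -2*(-1171587 + 6689) = -2*(-1164898) = 2329796)
x - l = 31780/3 - 1*2329796 = 31780/3 - 2329796 = -6957608/3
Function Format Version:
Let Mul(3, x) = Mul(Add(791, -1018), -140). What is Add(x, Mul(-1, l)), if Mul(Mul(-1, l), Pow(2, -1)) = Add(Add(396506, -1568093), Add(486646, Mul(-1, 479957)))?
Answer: Rational(-6957608, 3) ≈ -2.3192e+6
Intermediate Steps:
x = Rational(31780, 3) (x = Mul(Rational(1, 3), Mul(Add(791, -1018), -140)) = Mul(Rational(1, 3), Mul(-227, -140)) = Mul(Rational(1, 3), 31780) = Rational(31780, 3) ≈ 10593.)
l = 2329796 (l = Mul(-2, Add(Add(396506, -1568093), Add(486646, Mul(-1, 479957)))) = Mul(-2, Add(-1171587, Add(486646, -479957))) = Mul(-2, Add(-1171587, 6689)) = Mul(-2, -1164898) = 2329796)
Add(x, Mul(-1, l)) = Add(Rational(31780, 3), Mul(-1, 2329796)) = Add(Rational(31780, 3), -2329796) = Rational(-6957608, 3)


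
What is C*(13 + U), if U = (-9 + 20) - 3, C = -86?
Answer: -1806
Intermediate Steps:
U = 8 (U = 11 - 3 = 8)
C*(13 + U) = -86*(13 + 8) = -86*21 = -1806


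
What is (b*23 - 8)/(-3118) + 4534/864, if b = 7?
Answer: 3501205/673488 ≈ 5.1986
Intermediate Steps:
(b*23 - 8)/(-3118) + 4534/864 = (7*23 - 8)/(-3118) + 4534/864 = (161 - 8)*(-1/3118) + 4534*(1/864) = 153*(-1/3118) + 2267/432 = -153/3118 + 2267/432 = 3501205/673488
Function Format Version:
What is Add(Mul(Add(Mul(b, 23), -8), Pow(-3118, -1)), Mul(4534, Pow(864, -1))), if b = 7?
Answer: Rational(3501205, 673488) ≈ 5.1986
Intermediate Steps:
Add(Mul(Add(Mul(b, 23), -8), Pow(-3118, -1)), Mul(4534, Pow(864, -1))) = Add(Mul(Add(Mul(7, 23), -8), Pow(-3118, -1)), Mul(4534, Pow(864, -1))) = Add(Mul(Add(161, -8), Rational(-1, 3118)), Mul(4534, Rational(1, 864))) = Add(Mul(153, Rational(-1, 3118)), Rational(2267, 432)) = Add(Rational(-153, 3118), Rational(2267, 432)) = Rational(3501205, 673488)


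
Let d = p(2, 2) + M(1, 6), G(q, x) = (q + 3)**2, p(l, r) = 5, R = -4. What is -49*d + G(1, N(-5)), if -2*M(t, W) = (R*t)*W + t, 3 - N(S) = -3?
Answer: -1585/2 ≈ -792.50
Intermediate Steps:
N(S) = 6 (N(S) = 3 - 1*(-3) = 3 + 3 = 6)
M(t, W) = -t/2 + 2*W*t (M(t, W) = -((-4*t)*W + t)/2 = -(-4*W*t + t)/2 = -(t - 4*W*t)/2 = -t/2 + 2*W*t)
G(q, x) = (3 + q)**2
d = 33/2 (d = 5 + (1/2)*1*(-1 + 4*6) = 5 + (1/2)*1*(-1 + 24) = 5 + (1/2)*1*23 = 5 + 23/2 = 33/2 ≈ 16.500)
-49*d + G(1, N(-5)) = -49*33/2 + (3 + 1)**2 = -1617/2 + 4**2 = -1617/2 + 16 = -1585/2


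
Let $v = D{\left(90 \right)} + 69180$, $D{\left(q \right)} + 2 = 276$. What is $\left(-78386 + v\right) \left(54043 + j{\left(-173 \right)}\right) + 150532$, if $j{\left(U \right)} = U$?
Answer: $-481016308$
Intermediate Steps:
$D{\left(q \right)} = 274$ ($D{\left(q \right)} = -2 + 276 = 274$)
$v = 69454$ ($v = 274 + 69180 = 69454$)
$\left(-78386 + v\right) \left(54043 + j{\left(-173 \right)}\right) + 150532 = \left(-78386 + 69454\right) \left(54043 - 173\right) + 150532 = \left(-8932\right) 53870 + 150532 = -481166840 + 150532 = -481016308$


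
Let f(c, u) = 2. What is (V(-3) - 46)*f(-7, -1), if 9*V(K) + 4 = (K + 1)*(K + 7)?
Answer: -284/3 ≈ -94.667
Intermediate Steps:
V(K) = -4/9 + (1 + K)*(7 + K)/9 (V(K) = -4/9 + ((K + 1)*(K + 7))/9 = -4/9 + ((1 + K)*(7 + K))/9 = -4/9 + (1 + K)*(7 + K)/9)
(V(-3) - 46)*f(-7, -1) = ((⅓ + (⅑)*(-3)² + (8/9)*(-3)) - 46)*2 = ((⅓ + (⅑)*9 - 8/3) - 46)*2 = ((⅓ + 1 - 8/3) - 46)*2 = (-4/3 - 46)*2 = -142/3*2 = -284/3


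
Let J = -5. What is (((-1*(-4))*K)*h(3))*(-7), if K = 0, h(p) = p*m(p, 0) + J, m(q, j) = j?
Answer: 0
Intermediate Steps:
h(p) = -5 (h(p) = p*0 - 5 = 0 - 5 = -5)
(((-1*(-4))*K)*h(3))*(-7) = ((-1*(-4)*0)*(-5))*(-7) = ((4*0)*(-5))*(-7) = (0*(-5))*(-7) = 0*(-7) = 0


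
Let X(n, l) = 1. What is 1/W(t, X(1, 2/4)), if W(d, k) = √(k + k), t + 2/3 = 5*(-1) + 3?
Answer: √2/2 ≈ 0.70711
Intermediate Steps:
t = -8/3 (t = -⅔ + (5*(-1) + 3) = -⅔ + (-5 + 3) = -⅔ - 2 = -8/3 ≈ -2.6667)
W(d, k) = √2*√k (W(d, k) = √(2*k) = √2*√k)
1/W(t, X(1, 2/4)) = 1/(√2*√1) = 1/(√2*1) = 1/(√2) = √2/2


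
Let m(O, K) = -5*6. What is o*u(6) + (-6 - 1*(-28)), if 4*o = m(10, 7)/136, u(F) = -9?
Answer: 6119/272 ≈ 22.496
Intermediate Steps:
m(O, K) = -30
o = -15/272 (o = (-30/136)/4 = (-30*1/136)/4 = (¼)*(-15/68) = -15/272 ≈ -0.055147)
o*u(6) + (-6 - 1*(-28)) = -15/272*(-9) + (-6 - 1*(-28)) = 135/272 + (-6 + 28) = 135/272 + 22 = 6119/272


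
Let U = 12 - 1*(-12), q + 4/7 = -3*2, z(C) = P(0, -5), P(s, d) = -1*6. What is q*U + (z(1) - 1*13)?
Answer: -1237/7 ≈ -176.71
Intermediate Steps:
P(s, d) = -6
z(C) = -6
q = -46/7 (q = -4/7 - 3*2 = -4/7 - 6 = -46/7 ≈ -6.5714)
U = 24 (U = 12 + 12 = 24)
q*U + (z(1) - 1*13) = -46/7*24 + (-6 - 1*13) = -1104/7 + (-6 - 13) = -1104/7 - 19 = -1237/7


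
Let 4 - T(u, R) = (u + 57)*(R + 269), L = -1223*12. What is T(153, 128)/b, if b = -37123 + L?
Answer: 83366/51799 ≈ 1.6094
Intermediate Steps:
L = -14676
T(u, R) = 4 - (57 + u)*(269 + R) (T(u, R) = 4 - (u + 57)*(R + 269) = 4 - (57 + u)*(269 + R))
b = -51799 (b = -37123 - 14676 = -51799)
T(153, 128)/b = (-15329 - 269*153 - 57*128 - 1*128*153)/(-51799) = (-15329 - 41157 - 7296 - 19584)*(-1/51799) = -83366*(-1/51799) = 83366/51799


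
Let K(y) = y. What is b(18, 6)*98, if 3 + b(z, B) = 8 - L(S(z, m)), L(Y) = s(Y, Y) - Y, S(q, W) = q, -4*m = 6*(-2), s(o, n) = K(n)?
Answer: 490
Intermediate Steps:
s(o, n) = n
m = 3 (m = -3*(-2)/2 = -1/4*(-12) = 3)
L(Y) = 0 (L(Y) = Y - Y = 0)
b(z, B) = 5 (b(z, B) = -3 + (8 - 1*0) = -3 + (8 + 0) = -3 + 8 = 5)
b(18, 6)*98 = 5*98 = 490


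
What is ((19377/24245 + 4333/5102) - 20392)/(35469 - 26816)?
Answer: -2522245497041/1070358707470 ≈ -2.3564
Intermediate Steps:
((19377/24245 + 4333/5102) - 20392)/(35469 - 26816) = ((19377*(1/24245) + 4333*(1/5102)) - 20392)/8653 = ((19377/24245 + 4333/5102) - 20392)*(1/8653) = (203915039/123697990 - 20392)*(1/8653) = -2522245497041/123697990*1/8653 = -2522245497041/1070358707470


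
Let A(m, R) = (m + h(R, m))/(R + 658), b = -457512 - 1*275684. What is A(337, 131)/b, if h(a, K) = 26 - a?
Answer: -58/144622911 ≈ -4.0104e-7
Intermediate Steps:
b = -733196 (b = -457512 - 275684 = -733196)
A(m, R) = (26 + m - R)/(658 + R) (A(m, R) = (m + (26 - R))/(R + 658) = (26 + m - R)/(658 + R))
A(337, 131)/b = ((26 + 337 - 1*131)/(658 + 131))/(-733196) = ((26 + 337 - 131)/789)*(-1/733196) = ((1/789)*232)*(-1/733196) = (232/789)*(-1/733196) = -58/144622911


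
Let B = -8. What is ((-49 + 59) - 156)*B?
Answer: 1168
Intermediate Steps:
((-49 + 59) - 156)*B = ((-49 + 59) - 156)*(-8) = (10 - 156)*(-8) = -146*(-8) = 1168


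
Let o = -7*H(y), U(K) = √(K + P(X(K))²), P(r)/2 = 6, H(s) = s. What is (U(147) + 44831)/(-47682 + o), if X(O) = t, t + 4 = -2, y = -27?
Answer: -44831/47493 - √291/47493 ≈ -0.94431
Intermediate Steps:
t = -6 (t = -4 - 2 = -6)
X(O) = -6
P(r) = 12 (P(r) = 2*6 = 12)
U(K) = √(144 + K) (U(K) = √(K + 12²) = √(K + 144) = √(144 + K))
o = 189 (o = -7*(-27) = 189)
(U(147) + 44831)/(-47682 + o) = (√(144 + 147) + 44831)/(-47682 + 189) = (√291 + 44831)/(-47493) = (44831 + √291)*(-1/47493) = -44831/47493 - √291/47493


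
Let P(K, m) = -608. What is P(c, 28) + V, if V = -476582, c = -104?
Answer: -477190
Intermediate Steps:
P(c, 28) + V = -608 - 476582 = -477190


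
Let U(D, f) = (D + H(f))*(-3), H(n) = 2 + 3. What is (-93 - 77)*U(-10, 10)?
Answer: -2550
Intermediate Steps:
H(n) = 5
U(D, f) = -15 - 3*D (U(D, f) = (D + 5)*(-3) = (5 + D)*(-3) = -15 - 3*D)
(-93 - 77)*U(-10, 10) = (-93 - 77)*(-15 - 3*(-10)) = -170*(-15 + 30) = -170*15 = -2550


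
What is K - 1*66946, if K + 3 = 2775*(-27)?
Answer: -141874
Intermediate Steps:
K = -74928 (K = -3 + 2775*(-27) = -3 - 74925 = -74928)
K - 1*66946 = -74928 - 1*66946 = -74928 - 66946 = -141874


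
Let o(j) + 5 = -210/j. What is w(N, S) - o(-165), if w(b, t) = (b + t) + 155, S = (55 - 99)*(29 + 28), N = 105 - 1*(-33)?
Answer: -24324/11 ≈ -2211.3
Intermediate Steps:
N = 138 (N = 105 + 33 = 138)
S = -2508 (S = -44*57 = -2508)
o(j) = -5 - 210/j
w(b, t) = 155 + b + t
w(N, S) - o(-165) = (155 + 138 - 2508) - (-5 - 210/(-165)) = -2215 - (-5 - 210*(-1/165)) = -2215 - (-5 + 14/11) = -2215 - 1*(-41/11) = -2215 + 41/11 = -24324/11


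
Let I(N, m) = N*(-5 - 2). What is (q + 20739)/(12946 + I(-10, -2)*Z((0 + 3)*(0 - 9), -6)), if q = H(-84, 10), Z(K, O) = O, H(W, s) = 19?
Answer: 10379/6263 ≈ 1.6572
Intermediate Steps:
I(N, m) = -7*N (I(N, m) = N*(-7) = -7*N)
q = 19
(q + 20739)/(12946 + I(-10, -2)*Z((0 + 3)*(0 - 9), -6)) = (19 + 20739)/(12946 - 7*(-10)*(-6)) = 20758/(12946 + 70*(-6)) = 20758/(12946 - 420) = 20758/12526 = 20758*(1/12526) = 10379/6263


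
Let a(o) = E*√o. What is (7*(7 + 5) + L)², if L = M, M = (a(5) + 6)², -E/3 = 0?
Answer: 14400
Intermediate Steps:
E = 0 (E = -3*0 = 0)
a(o) = 0 (a(o) = 0*√o = 0)
M = 36 (M = (0 + 6)² = 6² = 36)
L = 36
(7*(7 + 5) + L)² = (7*(7 + 5) + 36)² = (7*12 + 36)² = (84 + 36)² = 120² = 14400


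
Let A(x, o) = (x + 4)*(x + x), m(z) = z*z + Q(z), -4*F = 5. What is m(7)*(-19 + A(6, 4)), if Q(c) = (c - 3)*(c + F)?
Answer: 7272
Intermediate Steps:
F = -5/4 (F = -1/4*5 = -5/4 ≈ -1.2500)
Q(c) = (-3 + c)*(-5/4 + c) (Q(c) = (c - 3)*(c - 5/4) = (-3 + c)*(-5/4 + c))
m(z) = 15/4 + 2*z**2 - 17*z/4 (m(z) = z*z + (15/4 + z**2 - 17*z/4) = z**2 + (15/4 + z**2 - 17*z/4) = 15/4 + 2*z**2 - 17*z/4)
A(x, o) = 2*x*(4 + x) (A(x, o) = (4 + x)*(2*x) = 2*x*(4 + x))
m(7)*(-19 + A(6, 4)) = (15/4 + 2*7**2 - 17/4*7)*(-19 + 2*6*(4 + 6)) = (15/4 + 2*49 - 119/4)*(-19 + 2*6*10) = (15/4 + 98 - 119/4)*(-19 + 120) = 72*101 = 7272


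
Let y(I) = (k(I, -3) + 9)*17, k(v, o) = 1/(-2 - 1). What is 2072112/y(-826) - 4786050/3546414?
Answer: 1836965465417/130626249 ≈ 14063.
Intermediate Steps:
k(v, o) = -⅓ (k(v, o) = 1/(-3) = -⅓)
y(I) = 442/3 (y(I) = (-⅓ + 9)*17 = (26/3)*17 = 442/3)
2072112/y(-826) - 4786050/3546414 = 2072112/(442/3) - 4786050/3546414 = 2072112*(3/442) - 4786050*1/3546414 = 3108168/221 - 797675/591069 = 1836965465417/130626249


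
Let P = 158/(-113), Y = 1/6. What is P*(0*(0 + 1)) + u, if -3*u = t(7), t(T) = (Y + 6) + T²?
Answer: -331/18 ≈ -18.389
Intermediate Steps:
Y = ⅙ ≈ 0.16667
P = -158/113 (P = 158*(-1/113) = -158/113 ≈ -1.3982)
t(T) = 37/6 + T² (t(T) = (⅙ + 6) + T² = 37/6 + T²)
u = -331/18 (u = -(37/6 + 7²)/3 = -(37/6 + 49)/3 = -⅓*331/6 = -331/18 ≈ -18.389)
P*(0*(0 + 1)) + u = -0*(0 + 1) - 331/18 = -0 - 331/18 = -158/113*0 - 331/18 = 0 - 331/18 = -331/18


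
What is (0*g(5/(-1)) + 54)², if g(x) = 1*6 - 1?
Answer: 2916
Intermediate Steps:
g(x) = 5 (g(x) = 6 - 1 = 5)
(0*g(5/(-1)) + 54)² = (0*5 + 54)² = (0 + 54)² = 54² = 2916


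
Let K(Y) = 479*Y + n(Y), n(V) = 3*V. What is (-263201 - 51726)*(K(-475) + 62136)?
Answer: 52534232578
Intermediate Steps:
K(Y) = 482*Y (K(Y) = 479*Y + 3*Y = 482*Y)
(-263201 - 51726)*(K(-475) + 62136) = (-263201 - 51726)*(482*(-475) + 62136) = -314927*(-228950 + 62136) = -314927*(-166814) = 52534232578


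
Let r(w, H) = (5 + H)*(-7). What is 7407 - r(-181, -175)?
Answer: 6217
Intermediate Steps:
r(w, H) = -35 - 7*H
7407 - r(-181, -175) = 7407 - (-35 - 7*(-175)) = 7407 - (-35 + 1225) = 7407 - 1*1190 = 7407 - 1190 = 6217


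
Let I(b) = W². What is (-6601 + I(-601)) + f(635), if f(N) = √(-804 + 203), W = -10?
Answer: -6501 + I*√601 ≈ -6501.0 + 24.515*I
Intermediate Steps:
I(b) = 100 (I(b) = (-10)² = 100)
f(N) = I*√601 (f(N) = √(-601) = I*√601)
(-6601 + I(-601)) + f(635) = (-6601 + 100) + I*√601 = -6501 + I*√601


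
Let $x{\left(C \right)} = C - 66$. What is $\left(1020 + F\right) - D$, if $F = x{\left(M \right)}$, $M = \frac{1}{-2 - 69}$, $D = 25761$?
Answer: $- \frac{1761298}{71} \approx -24807.0$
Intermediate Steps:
$M = - \frac{1}{71}$ ($M = \frac{1}{-71} = - \frac{1}{71} \approx -0.014085$)
$x{\left(C \right)} = -66 + C$
$F = - \frac{4687}{71}$ ($F = -66 - \frac{1}{71} = - \frac{4687}{71} \approx -66.014$)
$\left(1020 + F\right) - D = \left(1020 - \frac{4687}{71}\right) - 25761 = \frac{67733}{71} - 25761 = - \frac{1761298}{71}$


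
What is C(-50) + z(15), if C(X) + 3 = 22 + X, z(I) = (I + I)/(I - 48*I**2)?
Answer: -22291/719 ≈ -31.003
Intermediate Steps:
z(I) = 2*I/(I - 48*I**2) (z(I) = (2*I)/(I - 48*I**2) = 2*I/(I - 48*I**2))
C(X) = 19 + X (C(X) = -3 + (22 + X) = 19 + X)
C(-50) + z(15) = (19 - 50) - 2/(-1 + 48*15) = -31 - 2/(-1 + 720) = -31 - 2/719 = -22291/719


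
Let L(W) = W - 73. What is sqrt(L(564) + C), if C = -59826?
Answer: I*sqrt(59335) ≈ 243.59*I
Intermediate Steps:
L(W) = -73 + W
sqrt(L(564) + C) = sqrt((-73 + 564) - 59826) = sqrt(491 - 59826) = sqrt(-59335) = I*sqrt(59335)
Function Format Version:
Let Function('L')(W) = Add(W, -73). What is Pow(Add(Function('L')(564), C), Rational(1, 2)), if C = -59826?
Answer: Mul(I, Pow(59335, Rational(1, 2))) ≈ Mul(243.59, I)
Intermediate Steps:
Function('L')(W) = Add(-73, W)
Pow(Add(Function('L')(564), C), Rational(1, 2)) = Pow(Add(Add(-73, 564), -59826), Rational(1, 2)) = Pow(Add(491, -59826), Rational(1, 2)) = Pow(-59335, Rational(1, 2)) = Mul(I, Pow(59335, Rational(1, 2)))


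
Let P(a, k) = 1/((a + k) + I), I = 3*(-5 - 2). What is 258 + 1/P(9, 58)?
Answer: 304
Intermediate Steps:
I = -21 (I = 3*(-7) = -21)
P(a, k) = 1/(-21 + a + k) (P(a, k) = 1/((a + k) - 21) = 1/(-21 + a + k))
258 + 1/P(9, 58) = 258 + 1/(1/(-21 + 9 + 58)) = 258 + 1/(1/46) = 258 + 46 = 304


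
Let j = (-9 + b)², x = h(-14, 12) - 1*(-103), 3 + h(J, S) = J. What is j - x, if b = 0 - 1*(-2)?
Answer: -37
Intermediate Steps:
h(J, S) = -3 + J
x = 86 (x = (-3 - 14) - 1*(-103) = -17 + 103 = 86)
b = 2 (b = 0 + 2 = 2)
j = 49 (j = (-9 + 2)² = (-7)² = 49)
j - x = 49 - 1*86 = 49 - 86 = -37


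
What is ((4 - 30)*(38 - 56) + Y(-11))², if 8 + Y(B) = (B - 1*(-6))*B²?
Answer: 21025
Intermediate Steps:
Y(B) = -8 + B²*(6 + B) (Y(B) = -8 + (B - 1*(-6))*B² = -8 + (B + 6)*B² = -8 + (6 + B)*B² = -8 + B²*(6 + B))
((4 - 30)*(38 - 56) + Y(-11))² = ((4 - 30)*(38 - 56) + (-8 + (-11)³ + 6*(-11)²))² = (-26*(-18) + (-8 - 1331 + 6*121))² = (468 + (-8 - 1331 + 726))² = (468 - 613)² = (-145)² = 21025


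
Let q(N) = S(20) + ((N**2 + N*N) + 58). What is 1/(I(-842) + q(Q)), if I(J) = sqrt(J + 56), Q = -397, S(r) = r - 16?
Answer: 157640/49700739593 - I*sqrt(786)/99401479186 ≈ 3.1718e-6 - 2.8205e-10*I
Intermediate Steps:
S(r) = -16 + r
I(J) = sqrt(56 + J)
q(N) = 62 + 2*N**2 (q(N) = (-16 + 20) + ((N**2 + N*N) + 58) = 4 + ((N**2 + N**2) + 58) = 4 + (2*N**2 + 58) = 4 + (58 + 2*N**2) = 62 + 2*N**2)
1/(I(-842) + q(Q)) = 1/(sqrt(56 - 842) + (62 + 2*(-397)**2)) = 1/(sqrt(-786) + (62 + 2*157609)) = 1/(I*sqrt(786) + (62 + 315218)) = 1/(I*sqrt(786) + 315280) = 1/(315280 + I*sqrt(786))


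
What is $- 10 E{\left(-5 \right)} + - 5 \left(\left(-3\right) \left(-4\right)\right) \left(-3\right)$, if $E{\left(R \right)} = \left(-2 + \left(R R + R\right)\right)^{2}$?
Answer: $-3060$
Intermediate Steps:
$E{\left(R \right)} = \left(-2 + R + R^{2}\right)^{2}$ ($E{\left(R \right)} = \left(-2 + \left(R^{2} + R\right)\right)^{2} = \left(-2 + \left(R + R^{2}\right)\right)^{2} = \left(-2 + R + R^{2}\right)^{2}$)
$- 10 E{\left(-5 \right)} + - 5 \left(\left(-3\right) \left(-4\right)\right) \left(-3\right) = - 10 \left(-2 - 5 + \left(-5\right)^{2}\right)^{2} + - 5 \left(\left(-3\right) \left(-4\right)\right) \left(-3\right) = - 10 \left(-2 - 5 + 25\right)^{2} + \left(-5\right) 12 \left(-3\right) = - 10 \cdot 18^{2} - -180 = \left(-10\right) 324 + 180 = -3240 + 180 = -3060$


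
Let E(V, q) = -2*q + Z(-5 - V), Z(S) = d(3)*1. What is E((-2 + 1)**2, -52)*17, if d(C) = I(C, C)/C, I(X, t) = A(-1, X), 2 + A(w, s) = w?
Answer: 1751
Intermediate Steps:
A(w, s) = -2 + w
I(X, t) = -3 (I(X, t) = -2 - 1 = -3)
d(C) = -3/C
Z(S) = -1 (Z(S) = -3/3*1 = -3*1/3*1 = -1*1 = -1)
E(V, q) = -1 - 2*q (E(V, q) = -2*q - 1 = -1 - 2*q)
E((-2 + 1)**2, -52)*17 = (-1 - 2*(-52))*17 = (-1 + 104)*17 = 103*17 = 1751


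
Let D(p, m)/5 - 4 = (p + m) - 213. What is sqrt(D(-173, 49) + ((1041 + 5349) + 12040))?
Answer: sqrt(16765) ≈ 129.48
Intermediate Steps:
D(p, m) = -1045 + 5*m + 5*p (D(p, m) = 20 + 5*((p + m) - 213) = 20 + 5*((m + p) - 213) = 20 + 5*(-213 + m + p) = 20 + (-1065 + 5*m + 5*p) = -1045 + 5*m + 5*p)
sqrt(D(-173, 49) + ((1041 + 5349) + 12040)) = sqrt((-1045 + 5*49 + 5*(-173)) + ((1041 + 5349) + 12040)) = sqrt((-1045 + 245 - 865) + (6390 + 12040)) = sqrt(-1665 + 18430) = sqrt(16765)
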